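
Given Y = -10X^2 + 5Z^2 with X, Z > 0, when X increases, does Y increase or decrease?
Y decreases

Taking the partial derivative:
∂Y/∂X = -20X

∂Y/∂X = -20X < 0 (assuming positive values)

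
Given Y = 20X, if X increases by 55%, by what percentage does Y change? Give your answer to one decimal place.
55.0%

For Y = 20X:
If X → X(1 + 0.55)
Then Y → Y · (1 + 0.55)^1
     = Y · 1.5500

Percentage change = ((1 + 0.55)^1 − 1) × 100% = 55.0%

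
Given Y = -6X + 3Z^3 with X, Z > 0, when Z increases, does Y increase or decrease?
Y increases

Taking the partial derivative:
∂Y/∂Z = 9Z^2

∂Y/∂Z = 9Z^2 > 0 (assuming positive values)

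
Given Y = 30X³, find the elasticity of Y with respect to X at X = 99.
Elasticity = 3

Elasticity = (dY/dX) · (X/Y)

dY/dX = 90·X²
At X = 99: dY/dX = 882090, Y = 29108970

Elasticity = 882090 · (99 / 29108970) = 3

Interpretation: for a small percentage change in X, the percentage change in Y is approximately 3.00 times as large.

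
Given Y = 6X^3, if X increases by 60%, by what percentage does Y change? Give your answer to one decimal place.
309.6%

For Y = 6X^3:
If X → X(1 + 0.6)
Then Y → Y · (1 + 0.6)^3
     = Y · 4.0960

Percentage change = ((1 + 0.6)^3 − 1) × 100% = 309.6%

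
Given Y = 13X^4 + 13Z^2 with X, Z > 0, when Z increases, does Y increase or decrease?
Y increases

Taking the partial derivative:
∂Y/∂Z = 26Z

∂Y/∂Z = 26Z > 0 (assuming positive values)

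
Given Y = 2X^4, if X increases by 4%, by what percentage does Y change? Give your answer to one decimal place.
17.0%

For Y = 2X^4:
If X → X(1 + 0.04)
Then Y → Y · (1 + 0.04)^4
     ≈ Y · 1.1699

Percentage change = ((1 + 0.04)^4 − 1) × 100% ≈ 17.0%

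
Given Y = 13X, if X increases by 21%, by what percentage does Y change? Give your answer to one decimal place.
21.0%

For Y = 13X:
If X → X(1 + 0.21)
Then Y → Y · (1 + 0.21)^1
     = Y · 1.2100

Percentage change = ((1 + 0.21)^1 − 1) × 100% = 21.0%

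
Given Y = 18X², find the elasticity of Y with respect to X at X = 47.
Elasticity = 2

Elasticity = (dY/dX) · (X/Y)

dY/dX = 36·X
At X = 47: dY/dX = 1692, Y = 39762

Elasticity = 1692 · (47 / 39762) = 2

Interpretation: for a small percentage change in X, the percentage change in Y is approximately 2.00 times as large.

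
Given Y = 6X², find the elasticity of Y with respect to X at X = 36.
Elasticity = 2

Elasticity = (dY/dX) · (X/Y)

dY/dX = 12·X
At X = 36: dY/dX = 432, Y = 7776

Elasticity = 432 · (36 / 7776) = 2

Interpretation: for a small percentage change in X, the percentage change in Y is approximately 2.00 times as large.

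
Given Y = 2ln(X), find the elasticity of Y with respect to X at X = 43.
Elasticity = 1/ln(43) ≈ 0.2659

Elasticity = (dY/dX) · (X/Y)

dY/dX = 2/X
At X = 43: dY/dX = 2/43, Y = 2·ln(43)

Elasticity = (2/43) · (43 / (2·ln(43))) = 1/ln(43) ≈ 0.2659

Interpretation: for a small percentage change in X, the percentage change in Y is approximately 0.27 times as large.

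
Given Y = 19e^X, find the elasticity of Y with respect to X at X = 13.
Elasticity = 13

Elasticity = (dY/dX) · (X/Y)

dY/dX = 19·e^X
At X = 13: dY/dX = 19·e^13, Y = 19·e^13

Elasticity = (19·e^13) · (13 / (19·e^13)) = 13

Interpretation: for a small percentage change in X, the percentage change in Y is approximately 13.00 times as large.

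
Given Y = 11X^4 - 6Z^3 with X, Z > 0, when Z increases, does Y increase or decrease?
Y decreases

Taking the partial derivative:
∂Y/∂Z = -18Z^2

∂Y/∂Z = -18Z^2 < 0 (assuming positive values)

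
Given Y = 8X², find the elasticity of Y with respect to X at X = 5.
Elasticity = 2

Elasticity = (dY/dX) · (X/Y)

dY/dX = 16·X
At X = 5: dY/dX = 80, Y = 200

Elasticity = 80 · (5 / 200) = 2

Interpretation: for a small percentage change in X, the percentage change in Y is approximately 2.00 times as large.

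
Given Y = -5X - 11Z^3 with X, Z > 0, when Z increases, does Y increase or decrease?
Y decreases

Taking the partial derivative:
∂Y/∂Z = -33Z^2

∂Y/∂Z = -33Z^2 < 0 (assuming positive values)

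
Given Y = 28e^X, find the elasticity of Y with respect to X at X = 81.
Elasticity = 81

Elasticity = (dY/dX) · (X/Y)

dY/dX = 28·e^X
At X = 81: dY/dX = 28·e^81, Y = 28·e^81

Elasticity = (28·e^81) · (81 / (28·e^81)) = 81

Interpretation: for a small percentage change in X, the percentage change in Y is approximately 81.00 times as large.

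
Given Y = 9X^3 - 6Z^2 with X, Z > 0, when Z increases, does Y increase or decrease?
Y decreases

Taking the partial derivative:
∂Y/∂Z = -12Z

∂Y/∂Z = -12Z < 0 (assuming positive values)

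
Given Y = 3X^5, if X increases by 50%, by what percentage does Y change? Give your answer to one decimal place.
659.4%

For Y = 3X^5:
If X → X(1 + 0.5)
Then Y → Y · (1 + 0.5)^5
     ≈ Y · 7.5938

Percentage change = ((1 + 0.5)^5 − 1) × 100% ≈ 659.4%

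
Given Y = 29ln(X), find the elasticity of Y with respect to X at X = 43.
Elasticity = 1/ln(43) ≈ 0.2659

Elasticity = (dY/dX) · (X/Y)

dY/dX = 29/X
At X = 43: dY/dX = 29/43, Y = 29·ln(43)

Elasticity = (29/43) · (43 / (29·ln(43))) = 1/ln(43) ≈ 0.2659

Interpretation: for a small percentage change in X, the percentage change in Y is approximately 0.27 times as large.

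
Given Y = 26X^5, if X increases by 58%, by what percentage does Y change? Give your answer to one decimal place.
884.7%

For Y = 26X^5:
If X → X(1 + 0.58)
Then Y → Y · (1 + 0.58)^5
     ≈ Y · 9.8466

Percentage change = ((1 + 0.58)^5 − 1) × 100% ≈ 884.7%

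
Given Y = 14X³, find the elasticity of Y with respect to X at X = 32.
Elasticity = 3

Elasticity = (dY/dX) · (X/Y)

dY/dX = 42·X²
At X = 32: dY/dX = 43008, Y = 458752

Elasticity = 43008 · (32 / 458752) = 3

Interpretation: for a small percentage change in X, the percentage change in Y is approximately 3.00 times as large.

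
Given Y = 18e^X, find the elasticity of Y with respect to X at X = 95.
Elasticity = 95

Elasticity = (dY/dX) · (X/Y)

dY/dX = 18·e^X
At X = 95: dY/dX = 18·e^95, Y = 18·e^95

Elasticity = (18·e^95) · (95 / (18·e^95)) = 95

Interpretation: for a small percentage change in X, the percentage change in Y is approximately 95.00 times as large.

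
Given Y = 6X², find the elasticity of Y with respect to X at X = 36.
Elasticity = 2

Elasticity = (dY/dX) · (X/Y)

dY/dX = 12·X
At X = 36: dY/dX = 432, Y = 7776

Elasticity = 432 · (36 / 7776) = 2

Interpretation: for a small percentage change in X, the percentage change in Y is approximately 2.00 times as large.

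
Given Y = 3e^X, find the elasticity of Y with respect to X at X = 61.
Elasticity = 61

Elasticity = (dY/dX) · (X/Y)

dY/dX = 3·e^X
At X = 61: dY/dX = 3·e^61, Y = 3·e^61

Elasticity = (3·e^61) · (61 / (3·e^61)) = 61

Interpretation: for a small percentage change in X, the percentage change in Y is approximately 61.00 times as large.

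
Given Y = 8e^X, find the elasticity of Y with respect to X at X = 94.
Elasticity = 94

Elasticity = (dY/dX) · (X/Y)

dY/dX = 8·e^X
At X = 94: dY/dX = 8·e^94, Y = 8·e^94

Elasticity = (8·e^94) · (94 / (8·e^94)) = 94

Interpretation: for a small percentage change in X, the percentage change in Y is approximately 94.00 times as large.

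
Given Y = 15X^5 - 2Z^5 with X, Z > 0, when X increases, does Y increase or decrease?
Y increases

Taking the partial derivative:
∂Y/∂X = 75X^4

∂Y/∂X = 75X^4 > 0 (assuming positive values)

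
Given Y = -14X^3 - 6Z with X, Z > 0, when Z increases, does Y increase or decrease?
Y decreases

Taking the partial derivative:
∂Y/∂Z = -6

∂Y/∂Z = -6 < 0 (assuming positive values)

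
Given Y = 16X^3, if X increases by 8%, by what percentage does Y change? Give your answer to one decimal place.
26.0%

For Y = 16X^3:
If X → X(1 + 0.08)
Then Y → Y · (1 + 0.08)^3
     ≈ Y · 1.2597

Percentage change = ((1 + 0.08)^3 − 1) × 100% ≈ 26.0%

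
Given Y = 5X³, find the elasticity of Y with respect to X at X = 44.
Elasticity = 3

Elasticity = (dY/dX) · (X/Y)

dY/dX = 15·X²
At X = 44: dY/dX = 29040, Y = 425920

Elasticity = 29040 · (44 / 425920) = 3

Interpretation: for a small percentage change in X, the percentage change in Y is approximately 3.00 times as large.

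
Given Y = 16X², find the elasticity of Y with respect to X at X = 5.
Elasticity = 2

Elasticity = (dY/dX) · (X/Y)

dY/dX = 32·X
At X = 5: dY/dX = 160, Y = 400

Elasticity = 160 · (5 / 400) = 2

Interpretation: for a small percentage change in X, the percentage change in Y is approximately 2.00 times as large.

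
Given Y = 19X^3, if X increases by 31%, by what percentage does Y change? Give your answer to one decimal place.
124.8%

For Y = 19X^3:
If X → X(1 + 0.31)
Then Y → Y · (1 + 0.31)^3
     ≈ Y · 2.2481

Percentage change = ((1 + 0.31)^3 − 1) × 100% ≈ 124.8%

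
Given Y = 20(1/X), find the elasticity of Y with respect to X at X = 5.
Elasticity = -1

Elasticity = (dY/dX) · (X/Y)

dY/dX = -20/X²
At X = 5: dY/dX = -4/5, Y = 4

Elasticity = (-4/5) · (5 / 4) = -1

Interpretation: for a small percentage change in X, the percentage change in Y is approximately -1.00 times as large.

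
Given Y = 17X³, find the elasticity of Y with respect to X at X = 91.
Elasticity = 3

Elasticity = (dY/dX) · (X/Y)

dY/dX = 51·X²
At X = 91: dY/dX = 422331, Y = 12810707

Elasticity = 422331 · (91 / 12810707) = 3

Interpretation: for a small percentage change in X, the percentage change in Y is approximately 3.00 times as large.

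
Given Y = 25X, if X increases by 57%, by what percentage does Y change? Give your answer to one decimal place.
57.0%

For Y = 25X:
If X → X(1 + 0.57)
Then Y → Y · (1 + 0.57)^1
     = Y · 1.5700

Percentage change = ((1 + 0.57)^1 − 1) × 100% = 57.0%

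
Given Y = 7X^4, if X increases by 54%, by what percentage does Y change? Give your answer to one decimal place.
462.4%

For Y = 7X^4:
If X → X(1 + 0.54)
Then Y → Y · (1 + 0.54)^4
     ≈ Y · 5.6245

Percentage change = ((1 + 0.54)^4 − 1) × 100% ≈ 462.4%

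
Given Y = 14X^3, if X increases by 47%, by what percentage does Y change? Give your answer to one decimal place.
217.7%

For Y = 14X^3:
If X → X(1 + 0.47)
Then Y → Y · (1 + 0.47)^3
     ≈ Y · 3.1765

Percentage change = ((1 + 0.47)^3 − 1) × 100% ≈ 217.7%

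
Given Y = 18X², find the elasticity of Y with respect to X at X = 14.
Elasticity = 2

Elasticity = (dY/dX) · (X/Y)

dY/dX = 36·X
At X = 14: dY/dX = 504, Y = 3528

Elasticity = 504 · (14 / 3528) = 2

Interpretation: for a small percentage change in X, the percentage change in Y is approximately 2.00 times as large.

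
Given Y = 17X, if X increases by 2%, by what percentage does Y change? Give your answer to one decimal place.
2.0%

For Y = 17X:
If X → X(1 + 0.02)
Then Y → Y · (1 + 0.02)^1
     = Y · 1.0200

Percentage change = ((1 + 0.02)^1 − 1) × 100% = 2.0%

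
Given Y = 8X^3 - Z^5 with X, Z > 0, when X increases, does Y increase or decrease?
Y increases

Taking the partial derivative:
∂Y/∂X = 24X^2

∂Y/∂X = 24X^2 > 0 (assuming positive values)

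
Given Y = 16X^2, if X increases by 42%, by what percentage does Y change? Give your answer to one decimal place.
101.6%

For Y = 16X^2:
If X → X(1 + 0.42)
Then Y → Y · (1 + 0.42)^2
     = Y · 2.0164

Percentage change = ((1 + 0.42)^2 − 1) × 100% ≈ 101.6%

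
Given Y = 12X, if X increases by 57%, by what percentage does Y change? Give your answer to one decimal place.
57.0%

For Y = 12X:
If X → X(1 + 0.57)
Then Y → Y · (1 + 0.57)^1
     = Y · 1.5700

Percentage change = ((1 + 0.57)^1 − 1) × 100% = 57.0%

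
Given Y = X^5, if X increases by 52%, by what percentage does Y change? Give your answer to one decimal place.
711.4%

For Y = X^5:
If X → X(1 + 0.52)
Then Y → Y · (1 + 0.52)^5
     ≈ Y · 8.1137

Percentage change = ((1 + 0.52)^5 − 1) × 100% ≈ 711.4%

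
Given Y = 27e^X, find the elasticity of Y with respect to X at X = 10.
Elasticity = 10

Elasticity = (dY/dX) · (X/Y)

dY/dX = 27·e^X
At X = 10: dY/dX = 27·e^10, Y = 27·e^10

Elasticity = (27·e^10) · (10 / (27·e^10)) = 10

Interpretation: for a small percentage change in X, the percentage change in Y is approximately 10.00 times as large.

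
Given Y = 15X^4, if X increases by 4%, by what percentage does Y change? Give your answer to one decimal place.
17.0%

For Y = 15X^4:
If X → X(1 + 0.04)
Then Y → Y · (1 + 0.04)^4
     ≈ Y · 1.1699

Percentage change = ((1 + 0.04)^4 − 1) × 100% ≈ 17.0%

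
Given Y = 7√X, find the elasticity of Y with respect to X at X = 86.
Elasticity = 1/2

Elasticity = (dY/dX) · (X/Y)

dY/dX = 7/(2·√X)
At X = 86: dY/dX = 7·√86/172, Y = 7·√86

Elasticity = (7·√86/172) · (86 / (7·√86)) = 1/2

Interpretation: for a small percentage change in X, the percentage change in Y is approximately 0.50 times as large.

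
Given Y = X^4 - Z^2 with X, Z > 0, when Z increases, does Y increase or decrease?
Y decreases

Taking the partial derivative:
∂Y/∂Z = -2Z

∂Y/∂Z = -2Z < 0 (assuming positive values)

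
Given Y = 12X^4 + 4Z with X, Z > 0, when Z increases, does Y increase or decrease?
Y increases

Taking the partial derivative:
∂Y/∂Z = 4

∂Y/∂Z = 4 > 0 (assuming positive values)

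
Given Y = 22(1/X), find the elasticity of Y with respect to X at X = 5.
Elasticity = -1

Elasticity = (dY/dX) · (X/Y)

dY/dX = -22/X²
At X = 5: dY/dX = -22/25, Y = 22/5

Elasticity = (-22/25) · (5 / (22/5)) = -1

Interpretation: for a small percentage change in X, the percentage change in Y is approximately -1.00 times as large.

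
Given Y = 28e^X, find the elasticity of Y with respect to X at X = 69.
Elasticity = 69

Elasticity = (dY/dX) · (X/Y)

dY/dX = 28·e^X
At X = 69: dY/dX = 28·e^69, Y = 28·e^69

Elasticity = (28·e^69) · (69 / (28·e^69)) = 69

Interpretation: for a small percentage change in X, the percentage change in Y is approximately 69.00 times as large.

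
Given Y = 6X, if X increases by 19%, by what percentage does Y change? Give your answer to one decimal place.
19.0%

For Y = 6X:
If X → X(1 + 0.19)
Then Y → Y · (1 + 0.19)^1
     = Y · 1.1900

Percentage change = ((1 + 0.19)^1 − 1) × 100% = 19.0%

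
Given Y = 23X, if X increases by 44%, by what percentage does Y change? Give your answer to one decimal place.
44.0%

For Y = 23X:
If X → X(1 + 0.44)
Then Y → Y · (1 + 0.44)^1
     = Y · 1.4400

Percentage change = ((1 + 0.44)^1 − 1) × 100% = 44.0%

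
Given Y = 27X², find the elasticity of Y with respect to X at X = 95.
Elasticity = 2

Elasticity = (dY/dX) · (X/Y)

dY/dX = 54·X
At X = 95: dY/dX = 5130, Y = 243675

Elasticity = 5130 · (95 / 243675) = 2

Interpretation: for a small percentage change in X, the percentage change in Y is approximately 2.00 times as large.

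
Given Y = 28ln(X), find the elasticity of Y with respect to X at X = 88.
Elasticity = 1/ln(88) ≈ 0.2233

Elasticity = (dY/dX) · (X/Y)

dY/dX = 28/X
At X = 88: dY/dX = 7/22, Y = 28·ln(88)

Elasticity = (7/22) · (88 / (28·ln(88))) = 1/ln(88) ≈ 0.2233

Interpretation: for a small percentage change in X, the percentage change in Y is approximately 0.22 times as large.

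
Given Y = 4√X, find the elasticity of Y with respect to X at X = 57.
Elasticity = 1/2

Elasticity = (dY/dX) · (X/Y)

dY/dX = 2/√X
At X = 57: dY/dX = 2·√57/57, Y = 4·√57

Elasticity = (2·√57/57) · (57 / (4·√57)) = 1/2

Interpretation: for a small percentage change in X, the percentage change in Y is approximately 0.50 times as large.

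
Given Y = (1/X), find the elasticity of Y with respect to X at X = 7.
Elasticity = -1

Elasticity = (dY/dX) · (X/Y)

dY/dX = -1/X²
At X = 7: dY/dX = -1/49, Y = 1/7

Elasticity = (-1/49) · (7 / (1/7)) = -1

Interpretation: for a small percentage change in X, the percentage change in Y is approximately -1.00 times as large.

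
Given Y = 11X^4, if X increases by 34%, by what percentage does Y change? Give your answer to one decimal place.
222.4%

For Y = 11X^4:
If X → X(1 + 0.34)
Then Y → Y · (1 + 0.34)^4
     ≈ Y · 3.2242

Percentage change = ((1 + 0.34)^4 − 1) × 100% ≈ 222.4%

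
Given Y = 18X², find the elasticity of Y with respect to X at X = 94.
Elasticity = 2

Elasticity = (dY/dX) · (X/Y)

dY/dX = 36·X
At X = 94: dY/dX = 3384, Y = 159048

Elasticity = 3384 · (94 / 159048) = 2

Interpretation: for a small percentage change in X, the percentage change in Y is approximately 2.00 times as large.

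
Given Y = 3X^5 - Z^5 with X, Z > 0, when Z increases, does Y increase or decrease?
Y decreases

Taking the partial derivative:
∂Y/∂Z = -5Z^4

∂Y/∂Z = -5Z^4 < 0 (assuming positive values)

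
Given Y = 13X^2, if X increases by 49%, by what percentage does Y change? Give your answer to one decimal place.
122.0%

For Y = 13X^2:
If X → X(1 + 0.49)
Then Y → Y · (1 + 0.49)^2
     = Y · 2.2201

Percentage change = ((1 + 0.49)^2 − 1) × 100% ≈ 122.0%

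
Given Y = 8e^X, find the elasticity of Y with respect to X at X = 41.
Elasticity = 41

Elasticity = (dY/dX) · (X/Y)

dY/dX = 8·e^X
At X = 41: dY/dX = 8·e^41, Y = 8·e^41

Elasticity = (8·e^41) · (41 / (8·e^41)) = 41

Interpretation: for a small percentage change in X, the percentage change in Y is approximately 41.00 times as large.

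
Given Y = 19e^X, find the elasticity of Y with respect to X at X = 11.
Elasticity = 11

Elasticity = (dY/dX) · (X/Y)

dY/dX = 19·e^X
At X = 11: dY/dX = 19·e^11, Y = 19·e^11

Elasticity = (19·e^11) · (11 / (19·e^11)) = 11

Interpretation: for a small percentage change in X, the percentage change in Y is approximately 11.00 times as large.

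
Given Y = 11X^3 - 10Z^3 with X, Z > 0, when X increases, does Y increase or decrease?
Y increases

Taking the partial derivative:
∂Y/∂X = 33X^2

∂Y/∂X = 33X^2 > 0 (assuming positive values)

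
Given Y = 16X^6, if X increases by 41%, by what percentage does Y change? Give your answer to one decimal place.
685.8%

For Y = 16X^6:
If X → X(1 + 0.41)
Then Y → Y · (1 + 0.41)^6
     ≈ Y · 7.8580

Percentage change = ((1 + 0.41)^6 − 1) × 100% ≈ 685.8%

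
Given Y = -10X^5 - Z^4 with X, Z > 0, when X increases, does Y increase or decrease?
Y decreases

Taking the partial derivative:
∂Y/∂X = -50X^4

∂Y/∂X = -50X^4 < 0 (assuming positive values)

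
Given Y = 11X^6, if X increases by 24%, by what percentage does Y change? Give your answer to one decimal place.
263.5%

For Y = 11X^6:
If X → X(1 + 0.24)
Then Y → Y · (1 + 0.24)^6
     ≈ Y · 3.6352

Percentage change = ((1 + 0.24)^6 − 1) × 100% ≈ 263.5%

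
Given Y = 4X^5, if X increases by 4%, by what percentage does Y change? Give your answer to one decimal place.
21.7%

For Y = 4X^5:
If X → X(1 + 0.04)
Then Y → Y · (1 + 0.04)^5
     ≈ Y · 1.2167

Percentage change = ((1 + 0.04)^5 − 1) × 100% ≈ 21.7%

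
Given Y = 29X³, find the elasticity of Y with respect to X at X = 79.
Elasticity = 3

Elasticity = (dY/dX) · (X/Y)

dY/dX = 87·X²
At X = 79: dY/dX = 542967, Y = 14298131

Elasticity = 542967 · (79 / 14298131) = 3

Interpretation: for a small percentage change in X, the percentage change in Y is approximately 3.00 times as large.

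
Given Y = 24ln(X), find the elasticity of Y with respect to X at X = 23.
Elasticity = 1/ln(23) ≈ 0.3189

Elasticity = (dY/dX) · (X/Y)

dY/dX = 24/X
At X = 23: dY/dX = 24/23, Y = 24·ln(23)

Elasticity = (24/23) · (23 / (24·ln(23))) = 1/ln(23) ≈ 0.3189

Interpretation: for a small percentage change in X, the percentage change in Y is approximately 0.32 times as large.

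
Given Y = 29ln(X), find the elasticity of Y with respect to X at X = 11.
Elasticity = 1/ln(11) ≈ 0.4170

Elasticity = (dY/dX) · (X/Y)

dY/dX = 29/X
At X = 11: dY/dX = 29/11, Y = 29·ln(11)

Elasticity = (29/11) · (11 / (29·ln(11))) = 1/ln(11) ≈ 0.4170

Interpretation: for a small percentage change in X, the percentage change in Y is approximately 0.42 times as large.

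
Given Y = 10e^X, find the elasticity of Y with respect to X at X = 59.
Elasticity = 59

Elasticity = (dY/dX) · (X/Y)

dY/dX = 10·e^X
At X = 59: dY/dX = 10·e^59, Y = 10·e^59

Elasticity = (10·e^59) · (59 / (10·e^59)) = 59

Interpretation: for a small percentage change in X, the percentage change in Y is approximately 59.00 times as large.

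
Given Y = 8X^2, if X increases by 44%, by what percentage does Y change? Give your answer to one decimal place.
107.4%

For Y = 8X^2:
If X → X(1 + 0.44)
Then Y → Y · (1 + 0.44)^2
     = Y · 2.0736

Percentage change = ((1 + 0.44)^2 − 1) × 100% ≈ 107.4%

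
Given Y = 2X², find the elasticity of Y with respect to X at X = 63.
Elasticity = 2

Elasticity = (dY/dX) · (X/Y)

dY/dX = 4·X
At X = 63: dY/dX = 252, Y = 7938

Elasticity = 252 · (63 / 7938) = 2

Interpretation: for a small percentage change in X, the percentage change in Y is approximately 2.00 times as large.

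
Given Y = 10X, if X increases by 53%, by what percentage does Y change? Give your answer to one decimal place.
53.0%

For Y = 10X:
If X → X(1 + 0.53)
Then Y → Y · (1 + 0.53)^1
     = Y · 1.5300

Percentage change = ((1 + 0.53)^1 − 1) × 100% = 53.0%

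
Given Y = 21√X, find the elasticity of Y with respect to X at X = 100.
Elasticity = 1/2

Elasticity = (dY/dX) · (X/Y)

dY/dX = 21/(2·√X)
At X = 100: dY/dX = 21/20, Y = 210

Elasticity = (21/20) · (100 / 210) = 1/2

Interpretation: for a small percentage change in X, the percentage change in Y is approximately 0.50 times as large.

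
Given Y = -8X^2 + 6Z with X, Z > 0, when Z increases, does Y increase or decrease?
Y increases

Taking the partial derivative:
∂Y/∂Z = 6

∂Y/∂Z = 6 > 0 (assuming positive values)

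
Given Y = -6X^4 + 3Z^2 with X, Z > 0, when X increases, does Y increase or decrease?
Y decreases

Taking the partial derivative:
∂Y/∂X = -24X^3

∂Y/∂X = -24X^3 < 0 (assuming positive values)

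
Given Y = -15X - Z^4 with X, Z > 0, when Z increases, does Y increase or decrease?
Y decreases

Taking the partial derivative:
∂Y/∂Z = -4Z^3

∂Y/∂Z = -4Z^3 < 0 (assuming positive values)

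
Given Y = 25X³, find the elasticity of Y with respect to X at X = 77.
Elasticity = 3

Elasticity = (dY/dX) · (X/Y)

dY/dX = 75·X²
At X = 77: dY/dX = 444675, Y = 11413325

Elasticity = 444675 · (77 / 11413325) = 3

Interpretation: for a small percentage change in X, the percentage change in Y is approximately 3.00 times as large.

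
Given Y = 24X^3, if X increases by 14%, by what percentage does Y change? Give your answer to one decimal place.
48.2%

For Y = 24X^3:
If X → X(1 + 0.14)
Then Y → Y · (1 + 0.14)^3
     ≈ Y · 1.4815

Percentage change = ((1 + 0.14)^3 − 1) × 100% ≈ 48.2%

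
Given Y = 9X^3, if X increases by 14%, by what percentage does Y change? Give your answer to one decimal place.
48.2%

For Y = 9X^3:
If X → X(1 + 0.14)
Then Y → Y · (1 + 0.14)^3
     ≈ Y · 1.4815

Percentage change = ((1 + 0.14)^3 − 1) × 100% ≈ 48.2%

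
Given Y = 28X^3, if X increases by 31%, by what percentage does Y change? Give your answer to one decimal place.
124.8%

For Y = 28X^3:
If X → X(1 + 0.31)
Then Y → Y · (1 + 0.31)^3
     ≈ Y · 2.2481

Percentage change = ((1 + 0.31)^3 − 1) × 100% ≈ 124.8%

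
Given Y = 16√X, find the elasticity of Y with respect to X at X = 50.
Elasticity = 1/2

Elasticity = (dY/dX) · (X/Y)

dY/dX = 8/√X
At X = 50: dY/dX = 4·√2/5, Y = 80·√2

Elasticity = (4·√2/5) · (50 / (80·√2)) = 1/2

Interpretation: for a small percentage change in X, the percentage change in Y is approximately 0.50 times as large.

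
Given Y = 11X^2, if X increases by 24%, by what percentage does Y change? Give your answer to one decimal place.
53.8%

For Y = 11X^2:
If X → X(1 + 0.24)
Then Y → Y · (1 + 0.24)^2
     = Y · 1.5376

Percentage change = ((1 + 0.24)^2 − 1) × 100% ≈ 53.8%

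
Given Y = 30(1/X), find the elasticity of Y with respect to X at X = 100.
Elasticity = -1

Elasticity = (dY/dX) · (X/Y)

dY/dX = -30/X²
At X = 100: dY/dX = -3/1000, Y = 3/10

Elasticity = (-3/1000) · (100 / (3/10)) = -1

Interpretation: for a small percentage change in X, the percentage change in Y is approximately -1.00 times as large.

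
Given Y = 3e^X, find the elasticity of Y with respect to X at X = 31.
Elasticity = 31

Elasticity = (dY/dX) · (X/Y)

dY/dX = 3·e^X
At X = 31: dY/dX = 3·e^31, Y = 3·e^31

Elasticity = (3·e^31) · (31 / (3·e^31)) = 31

Interpretation: for a small percentage change in X, the percentage change in Y is approximately 31.00 times as large.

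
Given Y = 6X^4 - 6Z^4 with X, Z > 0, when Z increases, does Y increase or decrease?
Y decreases

Taking the partial derivative:
∂Y/∂Z = -24Z^3

∂Y/∂Z = -24Z^3 < 0 (assuming positive values)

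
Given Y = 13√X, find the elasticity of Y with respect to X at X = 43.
Elasticity = 1/2

Elasticity = (dY/dX) · (X/Y)

dY/dX = 13/(2·√X)
At X = 43: dY/dX = 13·√43/86, Y = 13·√43

Elasticity = (13·√43/86) · (43 / (13·√43)) = 1/2

Interpretation: for a small percentage change in X, the percentage change in Y is approximately 0.50 times as large.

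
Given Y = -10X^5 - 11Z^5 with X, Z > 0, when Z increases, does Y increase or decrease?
Y decreases

Taking the partial derivative:
∂Y/∂Z = -55Z^4

∂Y/∂Z = -55Z^4 < 0 (assuming positive values)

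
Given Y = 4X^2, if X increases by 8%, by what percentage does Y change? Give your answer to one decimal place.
16.6%

For Y = 4X^2:
If X → X(1 + 0.08)
Then Y → Y · (1 + 0.08)^2
     = Y · 1.1664

Percentage change = ((1 + 0.08)^2 − 1) × 100% ≈ 16.6%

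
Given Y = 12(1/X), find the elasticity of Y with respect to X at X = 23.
Elasticity = -1

Elasticity = (dY/dX) · (X/Y)

dY/dX = -12/X²
At X = 23: dY/dX = -12/529, Y = 12/23

Elasticity = (-12/529) · (23 / (12/23)) = -1

Interpretation: for a small percentage change in X, the percentage change in Y is approximately -1.00 times as large.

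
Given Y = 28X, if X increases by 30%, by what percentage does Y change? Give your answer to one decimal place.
30.0%

For Y = 28X:
If X → X(1 + 0.3)
Then Y → Y · (1 + 0.3)^1
     = Y · 1.3000

Percentage change = ((1 + 0.3)^1 − 1) × 100% = 30.0%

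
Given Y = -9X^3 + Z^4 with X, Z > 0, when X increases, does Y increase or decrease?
Y decreases

Taking the partial derivative:
∂Y/∂X = -27X^2

∂Y/∂X = -27X^2 < 0 (assuming positive values)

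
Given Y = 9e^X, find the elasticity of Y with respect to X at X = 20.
Elasticity = 20

Elasticity = (dY/dX) · (X/Y)

dY/dX = 9·e^X
At X = 20: dY/dX = 9·e^20, Y = 9·e^20

Elasticity = (9·e^20) · (20 / (9·e^20)) = 20

Interpretation: for a small percentage change in X, the percentage change in Y is approximately 20.00 times as large.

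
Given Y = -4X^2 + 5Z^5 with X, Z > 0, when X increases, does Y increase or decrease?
Y decreases

Taking the partial derivative:
∂Y/∂X = -8X

∂Y/∂X = -8X < 0 (assuming positive values)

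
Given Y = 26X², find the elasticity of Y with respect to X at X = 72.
Elasticity = 2

Elasticity = (dY/dX) · (X/Y)

dY/dX = 52·X
At X = 72: dY/dX = 3744, Y = 134784

Elasticity = 3744 · (72 / 134784) = 2

Interpretation: for a small percentage change in X, the percentage change in Y is approximately 2.00 times as large.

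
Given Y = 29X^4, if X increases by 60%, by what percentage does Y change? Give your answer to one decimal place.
555.4%

For Y = 29X^4:
If X → X(1 + 0.6)
Then Y → Y · (1 + 0.6)^4
     = Y · 6.5536

Percentage change = ((1 + 0.6)^4 − 1) × 100% ≈ 555.4%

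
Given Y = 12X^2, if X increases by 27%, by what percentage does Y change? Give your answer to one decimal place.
61.3%

For Y = 12X^2:
If X → X(1 + 0.27)
Then Y → Y · (1 + 0.27)^2
     = Y · 1.6129

Percentage change = ((1 + 0.27)^2 − 1) × 100% ≈ 61.3%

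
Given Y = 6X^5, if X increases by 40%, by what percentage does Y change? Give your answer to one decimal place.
437.8%

For Y = 6X^5:
If X → X(1 + 0.4)
Then Y → Y · (1 + 0.4)^5
     ≈ Y · 5.3782

Percentage change = ((1 + 0.4)^5 − 1) × 100% ≈ 437.8%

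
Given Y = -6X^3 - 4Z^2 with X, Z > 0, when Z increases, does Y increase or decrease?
Y decreases

Taking the partial derivative:
∂Y/∂Z = -8Z

∂Y/∂Z = -8Z < 0 (assuming positive values)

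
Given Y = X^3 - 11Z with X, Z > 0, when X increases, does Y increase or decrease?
Y increases

Taking the partial derivative:
∂Y/∂X = 3X^2

∂Y/∂X = 3X^2 > 0 (assuming positive values)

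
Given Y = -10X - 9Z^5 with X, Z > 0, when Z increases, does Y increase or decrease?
Y decreases

Taking the partial derivative:
∂Y/∂Z = -45Z^4

∂Y/∂Z = -45Z^4 < 0 (assuming positive values)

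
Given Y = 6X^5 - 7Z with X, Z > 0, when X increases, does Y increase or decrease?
Y increases

Taking the partial derivative:
∂Y/∂X = 30X^4

∂Y/∂X = 30X^4 > 0 (assuming positive values)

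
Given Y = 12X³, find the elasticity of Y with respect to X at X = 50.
Elasticity = 3

Elasticity = (dY/dX) · (X/Y)

dY/dX = 36·X²
At X = 50: dY/dX = 90000, Y = 1500000

Elasticity = 90000 · (50 / 1500000) = 3

Interpretation: for a small percentage change in X, the percentage change in Y is approximately 3.00 times as large.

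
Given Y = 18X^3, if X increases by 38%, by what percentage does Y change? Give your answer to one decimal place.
162.8%

For Y = 18X^3:
If X → X(1 + 0.38)
Then Y → Y · (1 + 0.38)^3
     ≈ Y · 2.6281

Percentage change = ((1 + 0.38)^3 − 1) × 100% ≈ 162.8%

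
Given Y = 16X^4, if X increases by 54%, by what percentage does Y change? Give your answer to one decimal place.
462.4%

For Y = 16X^4:
If X → X(1 + 0.54)
Then Y → Y · (1 + 0.54)^4
     ≈ Y · 5.6245

Percentage change = ((1 + 0.54)^4 − 1) × 100% ≈ 462.4%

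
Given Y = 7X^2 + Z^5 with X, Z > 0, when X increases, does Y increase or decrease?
Y increases

Taking the partial derivative:
∂Y/∂X = 14X

∂Y/∂X = 14X > 0 (assuming positive values)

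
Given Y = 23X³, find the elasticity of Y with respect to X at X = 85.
Elasticity = 3

Elasticity = (dY/dX) · (X/Y)

dY/dX = 69·X²
At X = 85: dY/dX = 498525, Y = 14124875

Elasticity = 498525 · (85 / 14124875) = 3

Interpretation: for a small percentage change in X, the percentage change in Y is approximately 3.00 times as large.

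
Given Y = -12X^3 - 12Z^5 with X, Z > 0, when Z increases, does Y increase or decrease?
Y decreases

Taking the partial derivative:
∂Y/∂Z = -60Z^4

∂Y/∂Z = -60Z^4 < 0 (assuming positive values)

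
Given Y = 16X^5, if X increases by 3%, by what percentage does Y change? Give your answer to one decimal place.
15.9%

For Y = 16X^5:
If X → X(1 + 0.03)
Then Y → Y · (1 + 0.03)^5
     ≈ Y · 1.1593

Percentage change = ((1 + 0.03)^5 − 1) × 100% ≈ 15.9%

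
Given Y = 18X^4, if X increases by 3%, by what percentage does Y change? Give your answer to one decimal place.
12.6%

For Y = 18X^4:
If X → X(1 + 0.03)
Then Y → Y · (1 + 0.03)^4
     ≈ Y · 1.1255

Percentage change = ((1 + 0.03)^4 − 1) × 100% ≈ 12.6%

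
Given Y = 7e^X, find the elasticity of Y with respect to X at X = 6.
Elasticity = 6

Elasticity = (dY/dX) · (X/Y)

dY/dX = 7·e^X
At X = 6: dY/dX = 7·e^6, Y = 7·e^6

Elasticity = (7·e^6) · (6 / (7·e^6)) = 6

Interpretation: for a small percentage change in X, the percentage change in Y is approximately 6.00 times as large.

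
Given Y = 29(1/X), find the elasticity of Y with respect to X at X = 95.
Elasticity = -1

Elasticity = (dY/dX) · (X/Y)

dY/dX = -29/X²
At X = 95: dY/dX = -29/9025, Y = 29/95

Elasticity = (-29/9025) · (95 / (29/95)) = -1

Interpretation: for a small percentage change in X, the percentage change in Y is approximately -1.00 times as large.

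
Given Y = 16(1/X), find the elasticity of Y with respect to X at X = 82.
Elasticity = -1

Elasticity = (dY/dX) · (X/Y)

dY/dX = -16/X²
At X = 82: dY/dX = -4/1681, Y = 8/41

Elasticity = (-4/1681) · (82 / (8/41)) = -1

Interpretation: for a small percentage change in X, the percentage change in Y is approximately -1.00 times as large.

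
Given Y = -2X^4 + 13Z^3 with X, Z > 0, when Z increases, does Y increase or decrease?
Y increases

Taking the partial derivative:
∂Y/∂Z = 39Z^2

∂Y/∂Z = 39Z^2 > 0 (assuming positive values)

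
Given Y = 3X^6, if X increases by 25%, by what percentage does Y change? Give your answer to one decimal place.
281.5%

For Y = 3X^6:
If X → X(1 + 0.25)
Then Y → Y · (1 + 0.25)^6
     ≈ Y · 3.8147

Percentage change = ((1 + 0.25)^6 − 1) × 100% ≈ 281.5%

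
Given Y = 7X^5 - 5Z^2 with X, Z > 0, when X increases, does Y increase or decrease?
Y increases

Taking the partial derivative:
∂Y/∂X = 35X^4

∂Y/∂X = 35X^4 > 0 (assuming positive values)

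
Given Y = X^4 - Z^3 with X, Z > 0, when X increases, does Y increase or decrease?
Y increases

Taking the partial derivative:
∂Y/∂X = 4X^3

∂Y/∂X = 4X^3 > 0 (assuming positive values)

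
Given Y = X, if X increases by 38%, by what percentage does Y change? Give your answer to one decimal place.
38.0%

For Y = X:
If X → X(1 + 0.38)
Then Y → Y · (1 + 0.38)^1
     = Y · 1.3800

Percentage change = ((1 + 0.38)^1 − 1) × 100% = 38.0%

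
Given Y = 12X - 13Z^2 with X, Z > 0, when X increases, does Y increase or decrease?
Y increases

Taking the partial derivative:
∂Y/∂X = 12

∂Y/∂X = 12 > 0 (assuming positive values)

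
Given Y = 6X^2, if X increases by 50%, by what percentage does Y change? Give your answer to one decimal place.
125.0%

For Y = 6X^2:
If X → X(1 + 0.5)
Then Y → Y · (1 + 0.5)^2
     = Y · 2.2500

Percentage change = ((1 + 0.5)^2 − 1) × 100% = 125.0%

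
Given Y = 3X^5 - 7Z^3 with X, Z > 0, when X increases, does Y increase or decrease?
Y increases

Taking the partial derivative:
∂Y/∂X = 15X^4

∂Y/∂X = 15X^4 > 0 (assuming positive values)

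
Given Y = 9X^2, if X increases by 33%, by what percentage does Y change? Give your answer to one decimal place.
76.9%

For Y = 9X^2:
If X → X(1 + 0.33)
Then Y → Y · (1 + 0.33)^2
     = Y · 1.7689

Percentage change = ((1 + 0.33)^2 − 1) × 100% ≈ 76.9%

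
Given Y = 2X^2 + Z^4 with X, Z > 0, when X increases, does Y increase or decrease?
Y increases

Taking the partial derivative:
∂Y/∂X = 4X

∂Y/∂X = 4X > 0 (assuming positive values)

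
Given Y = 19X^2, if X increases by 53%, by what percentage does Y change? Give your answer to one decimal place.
134.1%

For Y = 19X^2:
If X → X(1 + 0.53)
Then Y → Y · (1 + 0.53)^2
     = Y · 2.3409

Percentage change = ((1 + 0.53)^2 − 1) × 100% ≈ 134.1%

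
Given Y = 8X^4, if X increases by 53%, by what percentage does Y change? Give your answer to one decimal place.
448.0%

For Y = 8X^4:
If X → X(1 + 0.53)
Then Y → Y · (1 + 0.53)^4
     ≈ Y · 5.4798

Percentage change = ((1 + 0.53)^4 − 1) × 100% ≈ 448.0%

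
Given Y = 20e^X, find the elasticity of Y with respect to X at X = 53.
Elasticity = 53

Elasticity = (dY/dX) · (X/Y)

dY/dX = 20·e^X
At X = 53: dY/dX = 20·e^53, Y = 20·e^53

Elasticity = (20·e^53) · (53 / (20·e^53)) = 53

Interpretation: for a small percentage change in X, the percentage change in Y is approximately 53.00 times as large.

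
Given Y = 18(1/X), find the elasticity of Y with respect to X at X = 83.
Elasticity = -1

Elasticity = (dY/dX) · (X/Y)

dY/dX = -18/X²
At X = 83: dY/dX = -18/6889, Y = 18/83

Elasticity = (-18/6889) · (83 / (18/83)) = -1

Interpretation: for a small percentage change in X, the percentage change in Y is approximately -1.00 times as large.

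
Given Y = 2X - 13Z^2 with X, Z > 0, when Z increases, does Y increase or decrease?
Y decreases

Taking the partial derivative:
∂Y/∂Z = -26Z

∂Y/∂Z = -26Z < 0 (assuming positive values)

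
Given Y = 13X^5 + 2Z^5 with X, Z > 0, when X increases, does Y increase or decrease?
Y increases

Taking the partial derivative:
∂Y/∂X = 65X^4

∂Y/∂X = 65X^4 > 0 (assuming positive values)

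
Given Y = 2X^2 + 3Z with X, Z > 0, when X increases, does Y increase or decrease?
Y increases

Taking the partial derivative:
∂Y/∂X = 4X

∂Y/∂X = 4X > 0 (assuming positive values)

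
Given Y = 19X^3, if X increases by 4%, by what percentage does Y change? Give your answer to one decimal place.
12.5%

For Y = 19X^3:
If X → X(1 + 0.04)
Then Y → Y · (1 + 0.04)^3
     ≈ Y · 1.1249

Percentage change = ((1 + 0.04)^3 − 1) × 100% ≈ 12.5%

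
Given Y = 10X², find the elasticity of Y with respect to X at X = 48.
Elasticity = 2

Elasticity = (dY/dX) · (X/Y)

dY/dX = 20·X
At X = 48: dY/dX = 960, Y = 23040

Elasticity = 960 · (48 / 23040) = 2

Interpretation: for a small percentage change in X, the percentage change in Y is approximately 2.00 times as large.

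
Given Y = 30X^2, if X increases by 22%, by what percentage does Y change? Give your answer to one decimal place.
48.8%

For Y = 30X^2:
If X → X(1 + 0.22)
Then Y → Y · (1 + 0.22)^2
     = Y · 1.4884

Percentage change = ((1 + 0.22)^2 − 1) × 100% ≈ 48.8%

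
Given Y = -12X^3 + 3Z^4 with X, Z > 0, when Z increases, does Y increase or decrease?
Y increases

Taking the partial derivative:
∂Y/∂Z = 12Z^3

∂Y/∂Z = 12Z^3 > 0 (assuming positive values)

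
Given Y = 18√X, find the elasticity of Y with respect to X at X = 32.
Elasticity = 1/2

Elasticity = (dY/dX) · (X/Y)

dY/dX = 9/√X
At X = 32: dY/dX = 9·√2/8, Y = 72·√2

Elasticity = (9·√2/8) · (32 / (72·√2)) = 1/2

Interpretation: for a small percentage change in X, the percentage change in Y is approximately 0.50 times as large.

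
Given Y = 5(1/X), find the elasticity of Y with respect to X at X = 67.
Elasticity = -1

Elasticity = (dY/dX) · (X/Y)

dY/dX = -5/X²
At X = 67: dY/dX = -5/4489, Y = 5/67

Elasticity = (-5/4489) · (67 / (5/67)) = -1

Interpretation: for a small percentage change in X, the percentage change in Y is approximately -1.00 times as large.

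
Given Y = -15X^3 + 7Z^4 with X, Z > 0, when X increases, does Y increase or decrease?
Y decreases

Taking the partial derivative:
∂Y/∂X = -45X^2

∂Y/∂X = -45X^2 < 0 (assuming positive values)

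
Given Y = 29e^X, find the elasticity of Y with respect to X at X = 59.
Elasticity = 59

Elasticity = (dY/dX) · (X/Y)

dY/dX = 29·e^X
At X = 59: dY/dX = 29·e^59, Y = 29·e^59

Elasticity = (29·e^59) · (59 / (29·e^59)) = 59

Interpretation: for a small percentage change in X, the percentage change in Y is approximately 59.00 times as large.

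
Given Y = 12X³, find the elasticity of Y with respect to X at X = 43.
Elasticity = 3

Elasticity = (dY/dX) · (X/Y)

dY/dX = 36·X²
At X = 43: dY/dX = 66564, Y = 954084

Elasticity = 66564 · (43 / 954084) = 3

Interpretation: for a small percentage change in X, the percentage change in Y is approximately 3.00 times as large.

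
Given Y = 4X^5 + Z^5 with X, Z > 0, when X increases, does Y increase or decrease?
Y increases

Taking the partial derivative:
∂Y/∂X = 20X^4

∂Y/∂X = 20X^4 > 0 (assuming positive values)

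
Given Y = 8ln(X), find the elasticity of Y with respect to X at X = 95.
Elasticity = 1/ln(95) ≈ 0.2196

Elasticity = (dY/dX) · (X/Y)

dY/dX = 8/X
At X = 95: dY/dX = 8/95, Y = 8·ln(95)

Elasticity = (8/95) · (95 / (8·ln(95))) = 1/ln(95) ≈ 0.2196

Interpretation: for a small percentage change in X, the percentage change in Y is approximately 0.22 times as large.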